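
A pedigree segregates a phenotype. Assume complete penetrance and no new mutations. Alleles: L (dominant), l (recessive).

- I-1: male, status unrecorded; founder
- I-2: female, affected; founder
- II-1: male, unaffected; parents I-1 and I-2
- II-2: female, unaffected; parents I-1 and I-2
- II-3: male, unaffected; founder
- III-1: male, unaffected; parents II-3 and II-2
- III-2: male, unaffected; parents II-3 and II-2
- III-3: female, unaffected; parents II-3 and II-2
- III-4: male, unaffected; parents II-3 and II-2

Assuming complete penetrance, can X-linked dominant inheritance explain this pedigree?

Yes

A consistent assignment under X-linked dominant exists: I-1 X^l Y, I-2 X^L X^l, II-1 X^l Y, II-2 X^l X^l, II-3 X^l Y, III-1 X^l Y, III-2 X^l Y, III-3 X^l X^l, III-4 X^l Y.
In this assignment every recorded phenotype matches its genotype and every non-founder's genotype is obtainable from its parents' genotypes, so the pedigree is consistent.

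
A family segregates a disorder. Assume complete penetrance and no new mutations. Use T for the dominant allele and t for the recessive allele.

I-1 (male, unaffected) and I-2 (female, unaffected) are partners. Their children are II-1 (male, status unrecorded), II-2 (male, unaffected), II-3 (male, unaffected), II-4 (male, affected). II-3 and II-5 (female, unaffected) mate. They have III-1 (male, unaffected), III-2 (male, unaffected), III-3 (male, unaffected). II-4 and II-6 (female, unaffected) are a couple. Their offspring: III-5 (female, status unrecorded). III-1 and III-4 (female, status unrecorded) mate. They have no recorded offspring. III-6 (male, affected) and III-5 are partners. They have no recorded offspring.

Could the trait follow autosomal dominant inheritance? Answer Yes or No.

No

Under autosomal dominant, II-4 (affected, male) cannot arise from I-1 (unaffected) × I-2 (unaffected).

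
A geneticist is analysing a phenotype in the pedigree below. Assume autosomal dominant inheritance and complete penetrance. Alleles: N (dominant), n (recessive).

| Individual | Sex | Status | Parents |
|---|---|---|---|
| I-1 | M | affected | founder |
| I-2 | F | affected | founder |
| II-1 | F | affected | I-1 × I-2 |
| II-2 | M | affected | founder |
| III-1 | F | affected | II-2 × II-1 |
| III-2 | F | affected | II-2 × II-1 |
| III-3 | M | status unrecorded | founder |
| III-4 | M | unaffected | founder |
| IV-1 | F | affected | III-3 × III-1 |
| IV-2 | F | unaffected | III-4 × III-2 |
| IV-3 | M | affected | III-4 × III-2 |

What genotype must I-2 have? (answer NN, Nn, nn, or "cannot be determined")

I-2's phenotype allows NN or Nn, and no parent or child forces a single allele at both positions; consistent genotype assignments exist with I-2 as NN or Nn.

cannot be determined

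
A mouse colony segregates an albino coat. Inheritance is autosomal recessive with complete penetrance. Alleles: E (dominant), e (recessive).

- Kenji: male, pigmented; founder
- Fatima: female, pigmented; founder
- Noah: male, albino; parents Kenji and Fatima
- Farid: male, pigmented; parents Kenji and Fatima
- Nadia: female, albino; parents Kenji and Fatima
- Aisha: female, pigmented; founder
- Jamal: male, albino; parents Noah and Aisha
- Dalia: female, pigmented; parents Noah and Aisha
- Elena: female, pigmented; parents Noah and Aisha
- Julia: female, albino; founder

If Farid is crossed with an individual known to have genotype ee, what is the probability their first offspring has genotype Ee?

2/3

Kenji is pigmented so carries E and passed e to Noah (ee), so Kenji is Ee.
Fatima is pigmented so carries E and passed e to Noah (ee), so Fatima is Ee.
Farid is a pigmented offspring of Kenji (Ee) × Fatima (Ee), whose cross gives 1/4 EE : 1/2 Ee : 1/4 ee; conditioning on being pigmented, Farid is EE with probability 1/3, Ee with probability 2/3.
Summing over parental genotype combinations, P(offspring has genotype Ee) = 1/3·1 + 2/3·1/2 = 2/3.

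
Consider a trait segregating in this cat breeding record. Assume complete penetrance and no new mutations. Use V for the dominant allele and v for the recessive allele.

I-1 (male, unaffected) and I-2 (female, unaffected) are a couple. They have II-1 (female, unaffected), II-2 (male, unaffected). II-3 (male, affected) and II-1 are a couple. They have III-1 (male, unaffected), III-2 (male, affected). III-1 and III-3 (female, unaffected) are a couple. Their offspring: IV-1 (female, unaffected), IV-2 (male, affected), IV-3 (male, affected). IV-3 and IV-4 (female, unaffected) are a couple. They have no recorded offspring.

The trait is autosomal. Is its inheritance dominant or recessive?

III-1 and III-3 are both unaffected yet have an affected child IV-2. Under dominance, an affected child requires at least one affected parent, so the trait cannot be dominant.

recessive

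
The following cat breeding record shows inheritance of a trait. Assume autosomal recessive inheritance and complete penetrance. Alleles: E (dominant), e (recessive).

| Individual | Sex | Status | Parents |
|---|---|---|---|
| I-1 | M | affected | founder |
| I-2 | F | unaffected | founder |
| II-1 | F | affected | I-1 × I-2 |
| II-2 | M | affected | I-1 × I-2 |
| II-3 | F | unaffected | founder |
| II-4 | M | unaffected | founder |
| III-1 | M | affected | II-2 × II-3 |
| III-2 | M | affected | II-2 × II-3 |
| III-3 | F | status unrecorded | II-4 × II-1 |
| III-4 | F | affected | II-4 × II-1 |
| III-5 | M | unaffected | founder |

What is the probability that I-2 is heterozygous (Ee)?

1

I-2 is unaffected so carries E and passed e to II-1 (ee), so I-2 is Ee, giving P(Ee) = 1.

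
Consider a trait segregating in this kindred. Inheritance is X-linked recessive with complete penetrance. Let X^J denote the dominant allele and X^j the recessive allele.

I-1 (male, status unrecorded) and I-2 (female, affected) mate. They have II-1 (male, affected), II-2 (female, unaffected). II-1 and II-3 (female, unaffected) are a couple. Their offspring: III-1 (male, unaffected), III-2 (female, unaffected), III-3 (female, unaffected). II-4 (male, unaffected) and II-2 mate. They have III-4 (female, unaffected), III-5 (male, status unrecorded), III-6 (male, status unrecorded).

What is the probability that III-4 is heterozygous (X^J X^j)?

II-4 is unaffected, so II-4 is X^J Y.
II-2 is unaffected so carries J and received j from I-2 (X^j X^j), so II-2 is X^J X^j.
Their cross gives offspring ratios 1/2 X^J X^J : 1/2 X^J X^j. Conditioning on III-4 being unaffected, P(X^J X^j) = 1/2 / 1 = 1/2.

1/2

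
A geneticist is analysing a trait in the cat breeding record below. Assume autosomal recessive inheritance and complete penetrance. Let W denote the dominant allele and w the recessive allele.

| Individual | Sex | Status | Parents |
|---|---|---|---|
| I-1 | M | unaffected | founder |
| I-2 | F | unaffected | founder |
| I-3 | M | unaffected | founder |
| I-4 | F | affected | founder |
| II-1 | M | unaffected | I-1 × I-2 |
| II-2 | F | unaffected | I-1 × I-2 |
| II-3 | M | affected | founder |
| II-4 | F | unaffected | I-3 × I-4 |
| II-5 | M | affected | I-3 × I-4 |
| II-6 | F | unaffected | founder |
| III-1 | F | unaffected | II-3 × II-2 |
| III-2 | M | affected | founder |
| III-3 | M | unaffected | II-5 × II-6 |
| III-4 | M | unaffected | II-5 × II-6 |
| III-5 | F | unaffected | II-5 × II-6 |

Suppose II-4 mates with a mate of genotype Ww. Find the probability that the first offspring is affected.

II-4 is unaffected so carries W and received w from I-4 (ww), so II-4 is Ww.
The cross gives 1/4 WW : 1/2 Ww : 1/4 ww, so P(offspring is affected) = 1/4.

1/4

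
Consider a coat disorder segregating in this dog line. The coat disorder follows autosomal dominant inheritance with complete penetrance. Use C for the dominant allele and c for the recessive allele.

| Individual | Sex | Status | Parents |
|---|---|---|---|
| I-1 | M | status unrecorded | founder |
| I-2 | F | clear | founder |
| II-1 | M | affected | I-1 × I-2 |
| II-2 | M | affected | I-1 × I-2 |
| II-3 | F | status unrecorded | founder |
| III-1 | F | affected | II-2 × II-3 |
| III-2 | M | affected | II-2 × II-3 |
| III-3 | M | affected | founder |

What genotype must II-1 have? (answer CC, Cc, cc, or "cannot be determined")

From phenotype alone, II-1 is CC or Cc.
II-1 is affected so carries C and received c from I-2 (cc), so II-1 is Cc.

Cc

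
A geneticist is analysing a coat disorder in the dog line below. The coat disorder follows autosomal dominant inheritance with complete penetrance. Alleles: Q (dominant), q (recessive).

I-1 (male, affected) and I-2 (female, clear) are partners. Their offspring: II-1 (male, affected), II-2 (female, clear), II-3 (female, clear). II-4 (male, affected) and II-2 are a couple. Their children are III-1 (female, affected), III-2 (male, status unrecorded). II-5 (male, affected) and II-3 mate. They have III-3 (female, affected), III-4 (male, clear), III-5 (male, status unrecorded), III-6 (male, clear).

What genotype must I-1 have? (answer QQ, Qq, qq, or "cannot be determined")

From phenotype alone, I-1 is QQ or Qq.
I-1 is affected so carries Q and passed q to II-2 (qq), so I-1 is Qq.

Qq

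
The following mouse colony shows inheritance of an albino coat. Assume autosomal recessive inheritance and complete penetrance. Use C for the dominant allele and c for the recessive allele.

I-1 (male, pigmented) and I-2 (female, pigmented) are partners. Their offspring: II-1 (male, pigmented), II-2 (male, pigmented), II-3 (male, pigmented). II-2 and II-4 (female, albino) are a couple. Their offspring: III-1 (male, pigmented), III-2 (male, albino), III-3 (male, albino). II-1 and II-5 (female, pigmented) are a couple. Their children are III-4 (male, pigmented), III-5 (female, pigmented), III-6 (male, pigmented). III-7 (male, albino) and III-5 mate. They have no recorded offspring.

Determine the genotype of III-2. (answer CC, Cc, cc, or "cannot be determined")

III-2 is albino, so III-2 is cc.

cc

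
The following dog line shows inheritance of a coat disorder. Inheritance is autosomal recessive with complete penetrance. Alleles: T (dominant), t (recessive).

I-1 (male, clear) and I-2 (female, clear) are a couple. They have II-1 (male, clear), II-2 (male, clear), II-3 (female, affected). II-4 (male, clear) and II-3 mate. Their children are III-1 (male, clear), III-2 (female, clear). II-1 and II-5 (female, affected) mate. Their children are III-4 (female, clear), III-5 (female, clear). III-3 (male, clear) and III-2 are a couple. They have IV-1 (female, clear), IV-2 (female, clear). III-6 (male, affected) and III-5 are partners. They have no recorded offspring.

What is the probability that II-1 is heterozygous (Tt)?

I-1 is clear so carries T and passed t to II-3 (tt), so I-1 is Tt.
I-2 is clear so carries T and passed t to II-3 (tt), so I-2 is Tt.
Their cross gives offspring ratios 1/4 TT : 1/2 Tt : 1/4 tt. Conditioning on II-1 being clear, P(Tt) = 1/2 / 3/4 = 2/3 before taking II-1's own offspring into account.
II-5 is affected, so II-5 is tt.
Now use II-1's offspring. Probability of each recorded status — clear daughter III-4: 1/2 if II-1 is Tt, 1 if TT; clear daughter III-5: 1/2 if II-1 is Tt, 1 if TT.
Bayes: P(Tt) = 2/3·1/4 / (2/3·1/4 + 1/3·1) = 1/3.

1/3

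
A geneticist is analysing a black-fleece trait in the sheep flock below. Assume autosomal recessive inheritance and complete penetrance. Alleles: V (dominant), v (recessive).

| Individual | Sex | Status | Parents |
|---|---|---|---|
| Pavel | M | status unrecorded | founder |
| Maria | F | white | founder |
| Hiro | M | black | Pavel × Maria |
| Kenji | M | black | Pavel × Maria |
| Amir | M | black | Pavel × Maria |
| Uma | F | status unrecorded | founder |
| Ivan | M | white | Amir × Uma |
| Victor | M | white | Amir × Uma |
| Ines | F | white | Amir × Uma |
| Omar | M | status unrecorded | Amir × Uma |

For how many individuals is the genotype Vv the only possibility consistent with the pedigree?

4

Obligate heterozygotes: Maria is white so carries V and passed v to Hiro (vv), so Maria is Vv; Ivan is white so carries V and received v from Amir (vv), so Ivan is Vv; Victor is white so carries V and received v from Amir (vv), so Victor is Vv; Ines is white so carries V and received v from Amir (vv), so Ines is Vv.
Every other individual is either homozygous by phenotype or has at least one consistent homozygous assignment, so the count is 4.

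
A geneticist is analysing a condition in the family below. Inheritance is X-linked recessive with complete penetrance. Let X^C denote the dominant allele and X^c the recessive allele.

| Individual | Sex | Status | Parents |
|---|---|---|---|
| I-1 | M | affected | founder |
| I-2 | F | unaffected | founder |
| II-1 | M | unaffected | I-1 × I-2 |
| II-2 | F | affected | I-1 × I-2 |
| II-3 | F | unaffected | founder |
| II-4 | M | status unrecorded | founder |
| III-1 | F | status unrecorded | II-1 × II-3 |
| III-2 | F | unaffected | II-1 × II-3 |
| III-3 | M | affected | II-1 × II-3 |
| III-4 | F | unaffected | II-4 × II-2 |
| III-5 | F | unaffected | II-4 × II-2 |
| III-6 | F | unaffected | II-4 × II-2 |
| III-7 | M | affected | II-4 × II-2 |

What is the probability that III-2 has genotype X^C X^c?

1/2

II-1 is unaffected, so II-1 is X^C Y.
II-3 is unaffected so carries C and passed c to III-3 (X^c Y), so II-3 is X^C X^c.
Their cross gives offspring ratios 1/2 X^C X^C : 1/2 X^C X^c. Conditioning on III-2 being unaffected, P(X^C X^c) = 1/2 / 1 = 1/2.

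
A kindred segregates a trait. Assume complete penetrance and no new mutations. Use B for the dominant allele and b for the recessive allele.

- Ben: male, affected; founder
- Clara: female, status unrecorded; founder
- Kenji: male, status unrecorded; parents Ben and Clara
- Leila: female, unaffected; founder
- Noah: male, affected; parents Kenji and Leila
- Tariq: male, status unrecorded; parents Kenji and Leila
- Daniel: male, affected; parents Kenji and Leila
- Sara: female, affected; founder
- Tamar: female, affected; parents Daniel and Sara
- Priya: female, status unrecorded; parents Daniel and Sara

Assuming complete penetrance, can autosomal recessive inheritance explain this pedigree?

A consistent assignment under autosomal recessive exists: Ben bb, Clara BB, Kenji Bb, Leila Bb, Noah bb, Tariq BB, Daniel bb, Sara bb, Tamar bb, Priya bb.
In this assignment every recorded phenotype matches its genotype and every non-founder's genotype is obtainable from its parents' genotypes, so the pedigree is consistent.

Yes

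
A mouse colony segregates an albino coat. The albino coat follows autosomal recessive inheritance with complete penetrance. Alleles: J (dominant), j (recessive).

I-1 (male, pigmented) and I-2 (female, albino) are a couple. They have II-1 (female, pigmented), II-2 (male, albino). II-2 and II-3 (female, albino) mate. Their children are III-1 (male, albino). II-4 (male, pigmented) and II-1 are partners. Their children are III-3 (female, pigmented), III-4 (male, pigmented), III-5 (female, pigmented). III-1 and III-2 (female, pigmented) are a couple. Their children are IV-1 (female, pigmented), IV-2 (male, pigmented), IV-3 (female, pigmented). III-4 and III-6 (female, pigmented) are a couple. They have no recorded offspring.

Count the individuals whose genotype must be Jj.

5

Obligate heterozygotes: I-1 is pigmented so carries J and passed j to II-2 (jj), so I-1 is Jj; II-1 is pigmented so carries J and received j from I-2 (jj), so II-1 is Jj; IV-1 is pigmented so carries J and received j from III-1 (jj), so IV-1 is Jj; IV-2 is pigmented so carries J and received j from III-1 (jj), so IV-2 is Jj; IV-3 is pigmented so carries J and received j from III-1 (jj), so IV-3 is Jj.
Every other individual is either homozygous by phenotype or has at least one consistent homozygous assignment, so the count is 5.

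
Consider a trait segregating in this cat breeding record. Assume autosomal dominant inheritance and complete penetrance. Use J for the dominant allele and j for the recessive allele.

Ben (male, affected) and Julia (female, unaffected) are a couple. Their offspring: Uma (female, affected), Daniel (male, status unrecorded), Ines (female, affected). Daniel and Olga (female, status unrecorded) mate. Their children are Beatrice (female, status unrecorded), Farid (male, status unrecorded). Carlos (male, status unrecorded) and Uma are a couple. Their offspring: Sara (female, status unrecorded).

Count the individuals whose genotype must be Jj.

Obligate heterozygotes: Uma is affected so carries J and received j from Julia (jj), so Uma is Jj; Ines is affected so carries J and received j from Julia (jj), so Ines is Jj.
Every other individual is either homozygous by phenotype or has at least one consistent homozygous assignment, so the count is 2.

2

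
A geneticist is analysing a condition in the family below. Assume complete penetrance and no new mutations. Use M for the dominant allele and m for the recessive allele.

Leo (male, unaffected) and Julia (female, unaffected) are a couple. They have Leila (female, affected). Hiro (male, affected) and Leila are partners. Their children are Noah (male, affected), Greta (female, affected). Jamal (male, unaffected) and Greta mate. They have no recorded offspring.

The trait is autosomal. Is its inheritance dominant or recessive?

recessive

Leo and Julia are both unaffected yet have an affected child Leila. Under dominance, an affected child requires at least one affected parent, so the trait cannot be dominant.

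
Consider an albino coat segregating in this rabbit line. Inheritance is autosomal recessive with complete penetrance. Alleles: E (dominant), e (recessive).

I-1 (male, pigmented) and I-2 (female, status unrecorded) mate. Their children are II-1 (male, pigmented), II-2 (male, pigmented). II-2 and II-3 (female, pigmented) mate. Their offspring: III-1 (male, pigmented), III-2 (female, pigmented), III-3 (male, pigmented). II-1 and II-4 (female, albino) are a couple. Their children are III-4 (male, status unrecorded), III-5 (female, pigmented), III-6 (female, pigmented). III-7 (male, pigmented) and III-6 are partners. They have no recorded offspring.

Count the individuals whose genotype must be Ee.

2

Obligate heterozygotes: III-5 is pigmented so carries E and received e from II-4 (ee), so III-5 is Ee; III-6 is pigmented so carries E and received e from II-4 (ee), so III-6 is Ee.
Every other individual is either homozygous by phenotype or has at least one consistent homozygous assignment, so the count is 2.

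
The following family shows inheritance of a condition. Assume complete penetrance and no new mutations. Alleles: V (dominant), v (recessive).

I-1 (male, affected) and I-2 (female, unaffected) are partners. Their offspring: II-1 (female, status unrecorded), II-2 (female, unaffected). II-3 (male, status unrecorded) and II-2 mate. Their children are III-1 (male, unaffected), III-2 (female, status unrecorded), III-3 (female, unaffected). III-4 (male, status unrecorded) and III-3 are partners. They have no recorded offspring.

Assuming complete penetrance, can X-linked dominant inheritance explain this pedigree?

No

Under X-linked dominant, II-2 (unaffected, female) cannot arise from I-1 (affected) × I-2 (unaffected).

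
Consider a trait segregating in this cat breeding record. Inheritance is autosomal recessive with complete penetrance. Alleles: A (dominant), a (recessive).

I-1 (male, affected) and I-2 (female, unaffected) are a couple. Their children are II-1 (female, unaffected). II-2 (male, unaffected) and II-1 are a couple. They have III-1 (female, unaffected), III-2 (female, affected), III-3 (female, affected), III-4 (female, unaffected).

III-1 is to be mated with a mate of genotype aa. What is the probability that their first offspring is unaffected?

2/3

II-2 is unaffected so carries A and passed a to III-2 (aa), so II-2 is Aa.
II-1 is unaffected so carries A and received a from I-1 (aa), so II-1 is Aa.
III-1 is an unaffected offspring of II-2 (Aa) × II-1 (Aa), whose cross gives 1/4 AA : 1/2 Aa : 1/4 aa; conditioning on being unaffected, III-1 is AA with probability 1/3, Aa with probability 2/3.
Summing over parental genotype combinations, P(offspring is unaffected) = 1/3·1 + 2/3·1/2 = 2/3.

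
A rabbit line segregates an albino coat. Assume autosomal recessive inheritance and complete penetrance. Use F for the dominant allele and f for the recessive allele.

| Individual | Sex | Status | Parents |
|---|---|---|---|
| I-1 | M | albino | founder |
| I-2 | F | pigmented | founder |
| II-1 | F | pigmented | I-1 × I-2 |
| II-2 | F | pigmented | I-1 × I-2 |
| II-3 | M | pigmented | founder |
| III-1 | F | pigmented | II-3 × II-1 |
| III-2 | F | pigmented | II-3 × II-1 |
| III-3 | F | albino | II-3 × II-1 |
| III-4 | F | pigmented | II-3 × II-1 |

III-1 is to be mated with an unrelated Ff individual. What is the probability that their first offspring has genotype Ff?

1/2

II-3 is pigmented so carries F and passed f to III-3 (ff), so II-3 is Ff.
II-1 is pigmented so carries F and received f from I-1 (ff), so II-1 is Ff.
III-1 is a pigmented offspring of II-3 (Ff) × II-1 (Ff), whose cross gives 1/4 FF : 1/2 Ff : 1/4 ff; conditioning on being pigmented, III-1 is FF with probability 1/3, Ff with probability 2/3.
Summing over parental genotype combinations, P(offspring has genotype Ff) = 1/3·1/2 + 2/3·1/2 = 1/2.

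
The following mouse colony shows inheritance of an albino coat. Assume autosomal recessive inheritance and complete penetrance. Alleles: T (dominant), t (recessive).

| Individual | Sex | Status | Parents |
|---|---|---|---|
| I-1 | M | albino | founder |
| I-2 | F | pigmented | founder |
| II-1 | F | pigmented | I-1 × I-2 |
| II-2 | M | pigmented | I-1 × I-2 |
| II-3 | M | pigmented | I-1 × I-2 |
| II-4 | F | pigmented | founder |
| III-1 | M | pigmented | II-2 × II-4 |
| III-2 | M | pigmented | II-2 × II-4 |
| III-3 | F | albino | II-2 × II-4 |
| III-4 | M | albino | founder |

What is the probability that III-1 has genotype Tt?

2/3

II-2 is pigmented so carries T and received t from I-1 (tt), so II-2 is Tt.
II-4 is pigmented so carries T and passed t to III-3 (tt), so II-4 is Tt.
Their cross gives offspring ratios 1/4 TT : 1/2 Tt : 1/4 tt. Conditioning on III-1 being pigmented, P(Tt) = 1/2 / 3/4 = 2/3.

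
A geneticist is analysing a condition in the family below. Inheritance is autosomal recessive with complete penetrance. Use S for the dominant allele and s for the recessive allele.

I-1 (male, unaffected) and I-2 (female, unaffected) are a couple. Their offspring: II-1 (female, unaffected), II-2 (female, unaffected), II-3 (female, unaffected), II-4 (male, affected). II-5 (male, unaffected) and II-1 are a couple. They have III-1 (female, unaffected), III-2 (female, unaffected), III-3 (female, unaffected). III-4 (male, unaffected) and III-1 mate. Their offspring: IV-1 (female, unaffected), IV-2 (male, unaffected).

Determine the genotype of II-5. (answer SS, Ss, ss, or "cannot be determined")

II-5's phenotype allows SS or Ss, and no parent or child forces a single allele at both positions; consistent genotype assignments exist with II-5 as SS or Ss.

cannot be determined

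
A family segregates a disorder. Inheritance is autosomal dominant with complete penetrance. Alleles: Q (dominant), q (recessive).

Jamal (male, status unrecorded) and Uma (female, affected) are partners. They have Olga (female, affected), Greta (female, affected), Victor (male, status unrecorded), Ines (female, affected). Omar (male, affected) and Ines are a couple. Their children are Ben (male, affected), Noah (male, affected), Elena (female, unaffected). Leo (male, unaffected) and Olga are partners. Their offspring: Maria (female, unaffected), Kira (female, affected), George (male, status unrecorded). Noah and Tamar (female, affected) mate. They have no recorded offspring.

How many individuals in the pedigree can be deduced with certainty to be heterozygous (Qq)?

Obligate heterozygotes: Olga is affected so carries Q and passed q to Maria (qq), so Olga is Qq; Ines is affected so carries Q and passed q to Elena (qq), so Ines is Qq; Omar is affected so carries Q and passed q to Elena (qq), so Omar is Qq; Kira is affected so carries Q and received q from Leo (qq), so Kira is Qq.
Every other individual is either homozygous by phenotype or has at least one consistent homozygous assignment, so the count is 4.

4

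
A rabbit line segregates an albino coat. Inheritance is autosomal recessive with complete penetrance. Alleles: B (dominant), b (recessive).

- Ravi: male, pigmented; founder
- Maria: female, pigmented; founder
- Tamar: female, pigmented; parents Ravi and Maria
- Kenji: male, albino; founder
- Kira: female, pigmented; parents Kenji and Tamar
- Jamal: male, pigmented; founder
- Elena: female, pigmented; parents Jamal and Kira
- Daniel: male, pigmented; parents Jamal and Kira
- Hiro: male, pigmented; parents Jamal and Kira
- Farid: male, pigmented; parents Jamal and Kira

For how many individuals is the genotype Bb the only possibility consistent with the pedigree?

Obligate heterozygotes: Kira is pigmented so carries B and received b from Kenji (bb), so Kira is Bb.
Every other individual is either homozygous by phenotype or has at least one consistent homozygous assignment, so the count is 1.

1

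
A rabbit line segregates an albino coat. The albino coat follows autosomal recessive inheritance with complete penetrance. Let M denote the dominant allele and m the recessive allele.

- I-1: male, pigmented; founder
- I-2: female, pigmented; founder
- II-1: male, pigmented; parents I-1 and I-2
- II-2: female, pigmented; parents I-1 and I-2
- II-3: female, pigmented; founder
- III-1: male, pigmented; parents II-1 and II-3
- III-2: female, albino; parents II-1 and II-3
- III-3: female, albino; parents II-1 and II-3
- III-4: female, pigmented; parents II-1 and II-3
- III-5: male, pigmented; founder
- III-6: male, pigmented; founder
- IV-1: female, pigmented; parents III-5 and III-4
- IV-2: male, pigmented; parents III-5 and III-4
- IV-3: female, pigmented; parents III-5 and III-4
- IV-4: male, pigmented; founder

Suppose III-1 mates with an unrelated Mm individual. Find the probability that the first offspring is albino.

II-1 is pigmented so carries M and passed m to III-2 (mm), so II-1 is Mm.
II-3 is pigmented so carries M and passed m to III-2 (mm), so II-3 is Mm.
III-1 is a pigmented offspring of II-1 (Mm) × II-3 (Mm), whose cross gives 1/4 MM : 1/2 Mm : 1/4 mm; conditioning on being pigmented, III-1 is MM with probability 1/3, Mm with probability 2/3.
Summing over parental genotype combinations, P(offspring is albino) = 2/3·1/4 = 1/6.

1/6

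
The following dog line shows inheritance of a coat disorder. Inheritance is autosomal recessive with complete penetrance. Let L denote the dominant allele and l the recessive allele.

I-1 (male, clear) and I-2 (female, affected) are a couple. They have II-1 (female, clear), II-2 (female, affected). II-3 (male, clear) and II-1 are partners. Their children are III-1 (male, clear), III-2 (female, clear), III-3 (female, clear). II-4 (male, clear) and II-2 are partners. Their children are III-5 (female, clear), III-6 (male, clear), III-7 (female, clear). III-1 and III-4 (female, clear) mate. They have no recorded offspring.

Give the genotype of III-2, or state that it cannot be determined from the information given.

III-2's phenotype allows LL or Ll, and no parent or child forces a single allele at both positions; consistent genotype assignments exist with III-2 as LL or Ll.

cannot be determined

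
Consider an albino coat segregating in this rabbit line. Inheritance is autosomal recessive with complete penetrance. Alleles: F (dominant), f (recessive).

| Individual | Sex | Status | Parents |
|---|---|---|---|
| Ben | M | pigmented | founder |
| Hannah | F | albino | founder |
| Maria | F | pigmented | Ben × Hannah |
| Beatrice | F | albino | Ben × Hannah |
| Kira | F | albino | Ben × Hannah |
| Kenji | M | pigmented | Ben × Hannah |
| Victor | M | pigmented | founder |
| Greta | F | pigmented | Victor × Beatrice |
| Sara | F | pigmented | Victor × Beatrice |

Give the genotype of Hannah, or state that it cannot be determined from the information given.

Hannah is albino, so Hannah is ff.

ff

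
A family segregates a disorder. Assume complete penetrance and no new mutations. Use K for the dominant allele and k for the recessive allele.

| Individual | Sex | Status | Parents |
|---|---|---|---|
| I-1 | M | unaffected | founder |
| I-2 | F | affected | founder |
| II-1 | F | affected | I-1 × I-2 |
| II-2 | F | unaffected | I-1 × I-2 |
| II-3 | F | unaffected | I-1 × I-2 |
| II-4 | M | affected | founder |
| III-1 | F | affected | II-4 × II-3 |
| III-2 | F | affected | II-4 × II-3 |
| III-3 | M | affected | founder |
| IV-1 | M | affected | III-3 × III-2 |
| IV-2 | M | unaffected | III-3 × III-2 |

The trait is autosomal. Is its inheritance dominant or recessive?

III-3 and III-2 are both affected yet have an unaffected child IV-2. Under a recessive model two affected parents are homozygous and every child would be affected, so the trait cannot be recessive.

dominant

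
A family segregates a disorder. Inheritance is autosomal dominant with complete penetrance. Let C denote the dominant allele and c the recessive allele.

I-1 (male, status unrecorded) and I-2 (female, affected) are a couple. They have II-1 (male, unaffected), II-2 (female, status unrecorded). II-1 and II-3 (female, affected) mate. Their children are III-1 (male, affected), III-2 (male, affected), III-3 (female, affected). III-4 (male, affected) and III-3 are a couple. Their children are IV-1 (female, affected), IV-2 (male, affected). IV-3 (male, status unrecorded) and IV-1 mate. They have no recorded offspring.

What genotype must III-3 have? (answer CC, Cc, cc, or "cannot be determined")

From phenotype alone, III-3 is CC or Cc.
III-3 is affected so carries C and received c from II-1 (cc), so III-3 is Cc.

Cc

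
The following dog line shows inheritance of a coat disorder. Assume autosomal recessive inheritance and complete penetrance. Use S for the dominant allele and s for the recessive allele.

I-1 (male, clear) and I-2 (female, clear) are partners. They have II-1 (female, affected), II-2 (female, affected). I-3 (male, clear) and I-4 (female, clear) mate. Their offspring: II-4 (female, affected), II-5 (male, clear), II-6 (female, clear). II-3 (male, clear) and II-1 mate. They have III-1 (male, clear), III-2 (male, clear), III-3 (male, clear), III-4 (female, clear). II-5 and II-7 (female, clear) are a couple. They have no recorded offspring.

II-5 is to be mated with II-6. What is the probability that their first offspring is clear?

8/9

I-3 is clear so carries S and passed s to II-4 (ss), so I-3 is Ss.
I-4 is clear so carries S and passed s to II-4 (ss), so I-4 is Ss.
II-5 is a clear offspring of I-3 (Ss) × I-4 (Ss), whose cross gives 1/4 SS : 1/2 Ss : 1/4 ss; conditioning on being clear, II-5 is SS with probability 1/3, Ss with probability 2/3.
II-6 is a clear offspring of I-3 (Ss) × I-4 (Ss), whose cross gives 1/4 SS : 1/2 Ss : 1/4 ss; conditioning on being clear, II-6 is SS with probability 1/3, Ss with probability 2/3.
Summing over parental genotype combinations, P(offspring is clear) = 1/9·1 + 2/9·1 + 2/9·1 + 4/9·3/4 = 8/9.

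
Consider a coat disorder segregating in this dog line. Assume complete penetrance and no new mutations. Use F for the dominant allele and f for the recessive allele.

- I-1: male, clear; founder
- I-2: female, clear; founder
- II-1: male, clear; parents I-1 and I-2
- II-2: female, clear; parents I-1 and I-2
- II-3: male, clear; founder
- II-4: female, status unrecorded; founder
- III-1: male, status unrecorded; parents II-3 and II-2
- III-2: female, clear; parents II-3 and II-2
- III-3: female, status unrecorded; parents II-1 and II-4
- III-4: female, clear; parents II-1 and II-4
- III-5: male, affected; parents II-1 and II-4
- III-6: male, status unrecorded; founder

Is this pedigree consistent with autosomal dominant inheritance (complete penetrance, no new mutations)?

Yes

A consistent assignment under autosomal dominant exists: I-1 ff, I-2 ff, II-1 ff, II-2 ff, II-3 ff, II-4 Ff, III-1 ff, III-2 ff, III-3 Ff, III-4 ff, III-5 Ff, III-6 FF.
In this assignment every recorded phenotype matches its genotype and every non-founder's genotype is obtainable from its parents' genotypes, so the pedigree is consistent.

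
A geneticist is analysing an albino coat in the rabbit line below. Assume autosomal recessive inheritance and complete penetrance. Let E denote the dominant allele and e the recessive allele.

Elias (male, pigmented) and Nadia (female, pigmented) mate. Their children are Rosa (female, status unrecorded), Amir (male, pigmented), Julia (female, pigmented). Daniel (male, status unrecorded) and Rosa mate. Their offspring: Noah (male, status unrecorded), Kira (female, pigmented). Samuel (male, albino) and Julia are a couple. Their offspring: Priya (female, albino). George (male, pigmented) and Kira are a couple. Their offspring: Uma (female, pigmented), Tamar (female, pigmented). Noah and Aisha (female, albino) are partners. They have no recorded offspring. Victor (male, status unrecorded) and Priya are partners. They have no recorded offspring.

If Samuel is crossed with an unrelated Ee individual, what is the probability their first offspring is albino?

1/2

Samuel is albino, so Samuel is ee.
The cross gives 1/2 Ee : 1/2 ee, so P(offspring is albino) = 1/2.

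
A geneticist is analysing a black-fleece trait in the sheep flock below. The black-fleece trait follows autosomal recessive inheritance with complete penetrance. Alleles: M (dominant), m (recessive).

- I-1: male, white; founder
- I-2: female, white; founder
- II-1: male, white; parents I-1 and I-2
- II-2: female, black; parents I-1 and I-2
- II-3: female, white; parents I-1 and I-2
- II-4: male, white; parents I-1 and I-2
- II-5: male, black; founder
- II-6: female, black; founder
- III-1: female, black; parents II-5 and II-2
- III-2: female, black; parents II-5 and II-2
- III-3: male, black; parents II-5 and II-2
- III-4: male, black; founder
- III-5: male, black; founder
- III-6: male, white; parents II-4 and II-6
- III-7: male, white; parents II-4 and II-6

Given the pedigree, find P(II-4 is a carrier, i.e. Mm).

I-1 is white so carries M and passed m to II-2 (mm), so I-1 is Mm.
I-2 is white so carries M and passed m to II-2 (mm), so I-2 is Mm.
Their cross gives offspring ratios 1/4 MM : 1/2 Mm : 1/4 mm. Conditioning on II-4 being white, P(Mm) = 1/2 / 3/4 = 2/3 before taking II-4's own offspring into account.
II-6 is black, so II-6 is mm.
Now use II-4's offspring. Probability of each recorded status — white son III-6: 1/2 if II-4 is Mm, 1 if MM; white son III-7: 1/2 if II-4 is Mm, 1 if MM.
Bayes: P(Mm) = 2/3·1/4 / (2/3·1/4 + 1/3·1) = 1/3.

1/3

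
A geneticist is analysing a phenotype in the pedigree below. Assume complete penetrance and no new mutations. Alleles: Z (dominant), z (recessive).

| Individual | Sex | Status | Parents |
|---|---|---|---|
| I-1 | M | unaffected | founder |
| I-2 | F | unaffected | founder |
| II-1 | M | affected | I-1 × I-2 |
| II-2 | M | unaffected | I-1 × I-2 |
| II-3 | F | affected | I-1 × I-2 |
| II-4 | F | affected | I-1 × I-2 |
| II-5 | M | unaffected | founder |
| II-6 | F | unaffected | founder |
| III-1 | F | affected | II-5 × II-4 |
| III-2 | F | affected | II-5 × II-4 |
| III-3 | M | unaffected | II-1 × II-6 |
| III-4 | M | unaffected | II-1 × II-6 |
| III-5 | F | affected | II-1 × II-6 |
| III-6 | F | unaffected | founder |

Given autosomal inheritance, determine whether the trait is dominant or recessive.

recessive

I-1 and I-2 are both unaffected yet have an affected child II-1. Under dominance, an affected child requires at least one affected parent, so the trait cannot be dominant.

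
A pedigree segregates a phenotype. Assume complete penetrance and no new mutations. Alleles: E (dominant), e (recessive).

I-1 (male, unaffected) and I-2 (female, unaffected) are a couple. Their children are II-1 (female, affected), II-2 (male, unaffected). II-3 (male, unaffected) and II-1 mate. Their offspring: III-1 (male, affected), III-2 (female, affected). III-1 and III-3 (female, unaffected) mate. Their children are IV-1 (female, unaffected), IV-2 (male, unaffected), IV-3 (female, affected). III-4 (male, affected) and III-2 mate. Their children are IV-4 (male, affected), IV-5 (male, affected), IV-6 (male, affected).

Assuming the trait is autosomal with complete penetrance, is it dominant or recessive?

I-1 and I-2 are both unaffected yet have an affected child II-1. Under dominance, an affected child requires at least one affected parent, so the trait cannot be dominant.

recessive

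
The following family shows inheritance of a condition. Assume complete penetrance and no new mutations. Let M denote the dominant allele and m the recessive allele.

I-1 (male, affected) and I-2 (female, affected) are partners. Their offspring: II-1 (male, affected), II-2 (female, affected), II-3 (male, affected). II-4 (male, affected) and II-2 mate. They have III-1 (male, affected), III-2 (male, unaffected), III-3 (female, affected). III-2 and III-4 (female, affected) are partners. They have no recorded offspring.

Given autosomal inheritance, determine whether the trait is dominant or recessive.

II-4 and II-2 are both affected yet have an unaffected child III-2. Under a recessive model two affected parents are homozygous and every child would be affected, so the trait cannot be recessive.

dominant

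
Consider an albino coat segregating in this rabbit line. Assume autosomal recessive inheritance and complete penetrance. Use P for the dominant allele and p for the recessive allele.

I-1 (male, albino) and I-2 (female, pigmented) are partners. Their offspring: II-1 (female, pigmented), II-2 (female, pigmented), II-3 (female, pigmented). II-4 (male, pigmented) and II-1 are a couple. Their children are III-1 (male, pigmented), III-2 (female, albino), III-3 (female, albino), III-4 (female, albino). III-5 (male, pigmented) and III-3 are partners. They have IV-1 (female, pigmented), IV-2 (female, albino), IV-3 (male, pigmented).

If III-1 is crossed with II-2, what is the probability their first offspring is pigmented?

5/6

II-4 is pigmented so carries P and passed p to III-2 (pp), so II-4 is Pp.
II-1 is pigmented so carries P and received p from I-1 (pp), so II-1 is Pp.
III-1 is a pigmented offspring of II-4 (Pp) × II-1 (Pp), whose cross gives 1/4 PP : 1/2 Pp : 1/4 pp; conditioning on being pigmented, III-1 is PP with probability 1/3, Pp with probability 2/3.
II-2 is pigmented so carries P and received p from I-1 (pp), so II-2 is Pp.
Summing over parental genotype combinations, P(offspring is pigmented) = 1/3·1 + 2/3·3/4 = 5/6.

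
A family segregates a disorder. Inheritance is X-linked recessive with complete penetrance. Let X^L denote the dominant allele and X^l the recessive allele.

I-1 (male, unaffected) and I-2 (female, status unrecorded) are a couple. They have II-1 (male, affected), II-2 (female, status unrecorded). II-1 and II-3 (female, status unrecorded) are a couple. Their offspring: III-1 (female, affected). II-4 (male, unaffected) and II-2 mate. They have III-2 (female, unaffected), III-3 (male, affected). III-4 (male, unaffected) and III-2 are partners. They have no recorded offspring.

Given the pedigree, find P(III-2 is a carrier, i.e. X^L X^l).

II-4 is unaffected, so II-4 is X^L Y.
II-2 received L from I-1 (X^L Y) and passed l to III-3 (X^l Y), so II-2 is X^L X^l.
Their cross gives offspring ratios 1/2 X^L X^L : 1/2 X^L X^l. Conditioning on III-2 being unaffected, P(X^L X^l) = 1/2 / 1 = 1/2.

1/2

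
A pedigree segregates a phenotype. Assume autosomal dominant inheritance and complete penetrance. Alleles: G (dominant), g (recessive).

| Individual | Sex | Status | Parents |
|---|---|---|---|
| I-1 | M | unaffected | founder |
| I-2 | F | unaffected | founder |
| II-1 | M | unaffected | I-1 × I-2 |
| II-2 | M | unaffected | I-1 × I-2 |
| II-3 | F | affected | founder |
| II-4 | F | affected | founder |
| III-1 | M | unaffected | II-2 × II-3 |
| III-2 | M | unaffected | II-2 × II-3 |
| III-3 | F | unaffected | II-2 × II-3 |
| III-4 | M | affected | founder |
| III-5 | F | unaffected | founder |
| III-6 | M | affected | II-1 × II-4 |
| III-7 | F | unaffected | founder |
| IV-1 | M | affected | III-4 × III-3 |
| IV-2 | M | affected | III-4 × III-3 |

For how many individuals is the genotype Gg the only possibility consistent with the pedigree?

Obligate heterozygotes: II-3 is affected so carries G and passed g to III-1 (gg), so II-3 is Gg; III-6 is affected so carries G and received g from II-1 (gg), so III-6 is Gg; IV-1 is affected so carries G and received g from III-3 (gg), so IV-1 is Gg; IV-2 is affected so carries G and received g from III-3 (gg), so IV-2 is Gg.
Every other individual is either homozygous by phenotype or has at least one consistent homozygous assignment, so the count is 4.

4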